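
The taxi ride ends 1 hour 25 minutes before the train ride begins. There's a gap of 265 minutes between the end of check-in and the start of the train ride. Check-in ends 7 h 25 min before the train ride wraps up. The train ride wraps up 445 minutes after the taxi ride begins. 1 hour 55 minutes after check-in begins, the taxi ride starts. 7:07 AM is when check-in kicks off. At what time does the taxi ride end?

The taxi ride starts at 7:07 AM + 115 min = 9:02 AM.
The train ride ends at 9:02 AM + 445 min = 4:27 PM.
Check-in ends at 4:27 PM − 445 min = 9:02 AM.
The train ride starts at 9:02 AM + 265 min = 1:27 PM.
The taxi ride ends at 1:27 PM − 85 min = 12:02 PM.

12:02 PM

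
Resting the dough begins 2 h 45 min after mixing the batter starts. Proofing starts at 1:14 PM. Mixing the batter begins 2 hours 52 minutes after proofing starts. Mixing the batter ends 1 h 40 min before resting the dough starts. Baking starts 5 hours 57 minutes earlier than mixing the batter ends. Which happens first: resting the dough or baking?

baking

Mixing the batter starts at 1:14 PM + 172 min = 4:06 PM.
Resting the dough starts at 4:06 PM + 165 min = 6:51 PM.
Mixing the batter ends at 6:51 PM − 100 min = 5:11 PM.
Baking starts at 5:11 PM − 357 min = 11:14 AM.
Resting the dough starts at 6:51 PM and baking starts at 11:14 AM, so baking is first.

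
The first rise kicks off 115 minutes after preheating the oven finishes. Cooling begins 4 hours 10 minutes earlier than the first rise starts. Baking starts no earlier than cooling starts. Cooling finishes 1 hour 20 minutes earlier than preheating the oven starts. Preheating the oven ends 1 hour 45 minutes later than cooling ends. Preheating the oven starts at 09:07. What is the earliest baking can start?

Cooling ends at 09:07 − 80 min = 07:47.
Preheating the oven ends at 07:47 + 105 min = 09:32.
The first rise starts at 09:32 + 115 min = 11:27.
Cooling starts at 11:27 − 250 min = 07:17.
Baking is bounded by cooling, so the earliest it can start is 07:17.

07:17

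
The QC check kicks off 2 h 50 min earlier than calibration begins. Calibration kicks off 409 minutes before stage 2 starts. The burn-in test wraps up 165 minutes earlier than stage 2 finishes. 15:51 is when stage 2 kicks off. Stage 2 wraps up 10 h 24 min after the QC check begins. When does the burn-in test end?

Calibration starts at 15:51 − 409 min = 09:02.
The QC check starts at 09:02 − 170 min = 06:12.
Stage 2 ends at 06:12 + 624 min = 16:36.
The burn-in test ends at 16:36 − 165 min = 13:51.

13:51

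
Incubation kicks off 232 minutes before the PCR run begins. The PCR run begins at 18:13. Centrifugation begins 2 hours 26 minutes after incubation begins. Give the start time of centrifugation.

16:47

Incubation starts at 18:13 − 232 min = 14:21.
Centrifugation starts at 14:21 + 146 min = 16:47.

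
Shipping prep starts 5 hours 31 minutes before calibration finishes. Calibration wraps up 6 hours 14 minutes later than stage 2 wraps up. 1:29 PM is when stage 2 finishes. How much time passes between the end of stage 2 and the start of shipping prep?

Calibration ends at 1:29 PM + 374 min = 7:43 PM.
Shipping prep starts at 7:43 PM − 331 min = 2:12 PM.
From 1:29 PM to 2:12 PM is 43 minutes.

43 minutes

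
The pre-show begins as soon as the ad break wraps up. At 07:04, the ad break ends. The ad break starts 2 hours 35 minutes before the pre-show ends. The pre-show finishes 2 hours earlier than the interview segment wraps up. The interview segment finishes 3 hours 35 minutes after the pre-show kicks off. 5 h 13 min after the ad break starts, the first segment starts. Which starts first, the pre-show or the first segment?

The pre-show starts at 07:04.
The interview segment ends at 07:04 + 215 min = 10:39.
The pre-show ends at 10:39 − 120 min = 08:39.
The ad break starts at 08:39 − 155 min = 06:04.
The first segment starts at 06:04 + 313 min = 11:17.
The pre-show starts at 07:04 and the first segment starts at 11:17, so the pre-show is first.

the pre-show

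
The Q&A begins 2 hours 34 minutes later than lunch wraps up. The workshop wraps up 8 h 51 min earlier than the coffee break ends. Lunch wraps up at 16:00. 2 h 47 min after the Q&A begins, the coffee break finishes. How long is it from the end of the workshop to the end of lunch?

The Q&A starts at 16:00 + 154 min = 18:34.
The coffee break ends at 18:34 + 167 min = 21:21.
The workshop ends at 21:21 − 531 min = 12:30.
From 12:30 to 16:00 is 210 minutes.

210 minutes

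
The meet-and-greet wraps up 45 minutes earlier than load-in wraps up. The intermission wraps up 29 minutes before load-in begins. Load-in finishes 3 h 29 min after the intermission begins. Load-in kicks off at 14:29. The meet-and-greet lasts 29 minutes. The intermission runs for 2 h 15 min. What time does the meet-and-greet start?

The intermission ends at 14:29 − 29 min = 14:00.
The intermission starts at 14:00 − 135 min = 11:45.
Load-in ends at 11:45 + 209 min = 15:14.
The meet-and-greet ends at 15:14 − 45 min = 14:29.
The meet-and-greet starts at 14:29 − 29 min = 14:00.

14:00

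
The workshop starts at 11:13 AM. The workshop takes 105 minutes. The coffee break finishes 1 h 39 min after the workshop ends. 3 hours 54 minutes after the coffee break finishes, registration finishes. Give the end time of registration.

The workshop ends at 11:13 AM + 105 min = 12:58 PM.
The coffee break ends at 12:58 PM + 99 min = 2:37 PM.
Registration ends at 2:37 PM + 234 min = 6:31 PM.

6:31 PM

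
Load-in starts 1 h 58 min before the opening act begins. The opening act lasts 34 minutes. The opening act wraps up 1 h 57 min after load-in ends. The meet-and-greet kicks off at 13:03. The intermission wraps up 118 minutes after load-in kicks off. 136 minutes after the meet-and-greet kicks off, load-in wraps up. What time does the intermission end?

Load-in ends at 13:03 + 136 min = 15:19.
The opening act ends at 15:19 + 117 min = 17:16.
The opening act starts at 17:16 − 34 min = 16:42.
Load-in starts at 16:42 − 118 min = 14:44.
The intermission ends at 14:44 + 118 min = 16:42.

16:42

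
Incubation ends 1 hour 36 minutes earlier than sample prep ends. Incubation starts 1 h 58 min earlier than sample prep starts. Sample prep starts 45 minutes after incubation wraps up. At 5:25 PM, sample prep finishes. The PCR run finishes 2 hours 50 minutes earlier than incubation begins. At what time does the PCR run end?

Incubation ends at 5:25 PM − 96 min = 3:49 PM.
Sample prep starts at 3:49 PM + 45 min = 4:34 PM.
Incubation starts at 4:34 PM − 118 min = 2:36 PM.
The PCR run ends at 2:36 PM − 170 min = 11:46 AM.

11:46 AM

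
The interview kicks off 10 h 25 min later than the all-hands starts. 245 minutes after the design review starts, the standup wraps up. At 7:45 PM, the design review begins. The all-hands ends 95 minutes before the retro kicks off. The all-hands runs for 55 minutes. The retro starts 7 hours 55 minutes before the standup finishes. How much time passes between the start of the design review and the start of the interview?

4 hours 5 minutes

The standup ends at 7:45 PM + 245 min = 11:50 PM.
The retro starts at 11:50 PM − 475 min = 3:55 PM.
The all-hands ends at 3:55 PM − 95 min = 2:20 PM.
The all-hands starts at 2:20 PM − 55 min = 1:25 PM.
The interview starts at 1:25 PM + 625 min = 11:50 PM.
From 7:45 PM to 11:50 PM is 4 hours 5 minutes.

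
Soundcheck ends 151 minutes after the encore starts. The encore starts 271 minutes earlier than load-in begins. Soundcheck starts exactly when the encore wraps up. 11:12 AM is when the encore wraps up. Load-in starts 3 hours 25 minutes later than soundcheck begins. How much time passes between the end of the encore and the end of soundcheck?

1 hour 25 minutes

Soundcheck starts at 11:12 AM.
Load-in starts at 11:12 AM + 205 min = 2:37 PM.
The encore starts at 2:37 PM − 271 min = 10:06 AM.
Soundcheck ends at 10:06 AM + 151 min = 12:37 PM.
From 11:12 AM to 12:37 PM is 1 hour 25 minutes.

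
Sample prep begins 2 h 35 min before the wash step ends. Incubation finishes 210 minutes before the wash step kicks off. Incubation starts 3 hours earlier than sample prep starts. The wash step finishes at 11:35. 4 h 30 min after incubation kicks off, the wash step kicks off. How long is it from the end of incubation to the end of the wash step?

Sample prep starts at 11:35 − 155 min = 09:00.
Incubation starts at 09:00 − 180 min = 06:00.
The wash step starts at 06:00 + 270 min = 10:30.
Incubation ends at 10:30 − 210 min = 07:00.
From 07:00 to 11:35 is 275 minutes.

275 minutes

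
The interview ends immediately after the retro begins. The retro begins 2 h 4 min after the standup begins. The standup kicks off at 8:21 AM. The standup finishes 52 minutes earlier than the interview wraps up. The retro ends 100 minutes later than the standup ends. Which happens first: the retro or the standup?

The retro starts at 8:21 AM + 124 min = 10:25 AM.
The retro starts at 10:25 AM and the standup starts at 8:21 AM, so the standup is first.

the standup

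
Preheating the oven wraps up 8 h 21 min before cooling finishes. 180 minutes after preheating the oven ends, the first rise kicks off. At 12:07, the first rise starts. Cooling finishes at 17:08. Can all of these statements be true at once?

No

Preheating the oven ends at 17:08 − 501 min = 08:47.
The first rise starts at 08:47 + 180 min = 11:47.
But the first rise is also said to start at 12:07 — a 20-minute conflict.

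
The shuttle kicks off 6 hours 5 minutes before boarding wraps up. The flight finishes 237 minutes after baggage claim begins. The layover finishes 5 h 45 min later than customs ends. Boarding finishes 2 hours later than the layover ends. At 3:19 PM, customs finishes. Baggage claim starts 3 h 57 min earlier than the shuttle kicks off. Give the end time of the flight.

4:59 PM

The layover ends at 3:19 PM + 345 min = 9:04 PM.
Boarding ends at 9:04 PM + 120 min = 11:04 PM.
The shuttle starts at 11:04 PM − 365 min = 4:59 PM.
Baggage claim starts at 4:59 PM − 237 min = 1:02 PM.
The flight ends at 1:02 PM + 237 min = 4:59 PM.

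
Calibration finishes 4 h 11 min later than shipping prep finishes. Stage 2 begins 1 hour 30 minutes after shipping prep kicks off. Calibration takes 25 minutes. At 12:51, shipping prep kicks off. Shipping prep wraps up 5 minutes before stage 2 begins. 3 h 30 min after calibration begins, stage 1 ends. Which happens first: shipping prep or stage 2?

shipping prep

Stage 2 starts at 12:51 + 90 min = 14:21.
Shipping prep starts at 12:51 and stage 2 starts at 14:21, so shipping prep is first.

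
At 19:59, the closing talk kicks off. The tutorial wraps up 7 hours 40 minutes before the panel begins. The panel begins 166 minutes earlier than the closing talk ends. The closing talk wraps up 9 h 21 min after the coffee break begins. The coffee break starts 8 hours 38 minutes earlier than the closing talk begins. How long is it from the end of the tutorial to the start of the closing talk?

The coffee break starts at 19:59 − 518 min = 11:21.
The closing talk ends at 11:21 + 561 min = 20:42.
The panel starts at 20:42 − 166 min = 17:56.
The tutorial ends at 17:56 − 460 min = 10:16.
From 10:16 to 19:59 is 9 hours 43 minutes.

9 hours 43 minutes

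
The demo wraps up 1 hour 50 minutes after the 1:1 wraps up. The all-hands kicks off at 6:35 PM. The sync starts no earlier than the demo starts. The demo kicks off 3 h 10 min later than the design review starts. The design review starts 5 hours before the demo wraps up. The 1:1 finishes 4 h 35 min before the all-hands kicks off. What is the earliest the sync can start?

The 1:1 ends at 6:35 PM − 275 min = 2:00 PM.
The demo ends at 2:00 PM + 110 min = 3:50 PM.
The design review starts at 3:50 PM − 300 min = 10:50 AM.
The demo starts at 10:50 AM + 190 min = 2:00 PM.
The sync is bounded by the demo, so the earliest it can start is 2:00 PM.

2:00 PM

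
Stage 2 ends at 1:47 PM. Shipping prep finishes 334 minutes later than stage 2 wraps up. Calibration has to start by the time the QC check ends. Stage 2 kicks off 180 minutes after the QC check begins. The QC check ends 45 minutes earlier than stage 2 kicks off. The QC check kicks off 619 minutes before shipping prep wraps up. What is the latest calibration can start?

11:17 AM

Shipping prep ends at 1:47 PM + 334 min = 7:21 PM.
The QC check starts at 7:21 PM − 619 min = 9:02 AM.
Stage 2 starts at 9:02 AM + 180 min = 12:02 PM.
The QC check ends at 12:02 PM − 45 min = 11:17 AM.
Calibration is bounded by the QC check, so the latest it can start is 11:17 AM.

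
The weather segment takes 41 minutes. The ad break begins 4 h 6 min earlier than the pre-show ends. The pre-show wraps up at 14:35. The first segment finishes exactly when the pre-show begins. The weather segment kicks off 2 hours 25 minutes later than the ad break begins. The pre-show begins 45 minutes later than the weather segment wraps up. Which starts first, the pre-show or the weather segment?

the weather segment

The ad break starts at 14:35 − 246 min = 10:29.
The weather segment starts at 10:29 + 145 min = 12:54.
The weather segment ends at 12:54 + 41 min = 13:35.
The pre-show starts at 13:35 + 45 min = 14:20.
The pre-show starts at 14:20 and the weather segment starts at 12:54, so the weather segment is first.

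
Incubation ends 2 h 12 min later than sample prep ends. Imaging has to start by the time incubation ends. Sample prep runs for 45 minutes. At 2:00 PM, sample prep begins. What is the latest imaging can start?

Sample prep ends at 2:00 PM + 45 min = 2:45 PM.
Incubation ends at 2:45 PM + 132 min = 4:57 PM.
Imaging is bounded by incubation, so the latest it can start is 4:57 PM.

4:57 PM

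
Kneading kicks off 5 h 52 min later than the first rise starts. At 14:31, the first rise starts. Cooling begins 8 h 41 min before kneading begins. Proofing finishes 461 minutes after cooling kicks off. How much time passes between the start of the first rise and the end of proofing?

4 h 52 min

Kneading starts at 14:31 + 352 min = 20:23.
Cooling starts at 20:23 − 521 min = 11:42.
Proofing ends at 11:42 + 461 min = 19:23.
From 14:31 to 19:23 is 4 h 52 min.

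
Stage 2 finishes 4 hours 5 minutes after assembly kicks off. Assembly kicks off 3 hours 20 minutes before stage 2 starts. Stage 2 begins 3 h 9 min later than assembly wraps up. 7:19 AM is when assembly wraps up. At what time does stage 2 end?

11:13 AM

Stage 2 starts at 7:19 AM + 189 min = 10:28 AM.
Assembly starts at 10:28 AM − 200 min = 7:08 AM.
Stage 2 ends at 7:08 AM + 245 min = 11:13 AM.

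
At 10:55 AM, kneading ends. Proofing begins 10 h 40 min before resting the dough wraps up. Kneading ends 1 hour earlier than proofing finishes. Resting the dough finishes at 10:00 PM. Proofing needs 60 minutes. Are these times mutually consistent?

Proofing starts at 10:00 PM − 640 min = 11:20 AM.
Proofing ends at 11:20 AM + 60 min = 12:20 PM.
Kneading ends at 12:20 PM − 60 min = 11:20 AM.
But kneading is also said to end at 10:55 AM — a 25-minute conflict.

No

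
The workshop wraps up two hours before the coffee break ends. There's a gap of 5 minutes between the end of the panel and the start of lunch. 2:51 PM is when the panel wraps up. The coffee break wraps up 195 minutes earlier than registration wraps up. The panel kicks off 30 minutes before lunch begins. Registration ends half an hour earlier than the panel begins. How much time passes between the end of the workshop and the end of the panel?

370 minutes

Lunch starts at 2:51 PM + 5 min = 2:56 PM.
The panel starts at 2:56 PM − 30 min = 2:26 PM.
Registration ends at 2:26 PM − 30 min = 1:56 PM.
The coffee break ends at 1:56 PM − 195 min = 10:41 AM.
The workshop ends at 10:41 AM − 120 min = 8:41 AM.
From 8:41 AM to 2:51 PM is 370 minutes.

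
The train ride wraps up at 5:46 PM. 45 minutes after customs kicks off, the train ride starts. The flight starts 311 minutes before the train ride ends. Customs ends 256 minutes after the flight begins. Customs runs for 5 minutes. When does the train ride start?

5:31 PM

The flight starts at 5:46 PM − 311 min = 12:35 PM.
Customs ends at 12:35 PM + 256 min = 4:51 PM.
Customs starts at 4:51 PM − 5 min = 4:46 PM.
The train ride starts at 4:46 PM + 45 min = 5:31 PM.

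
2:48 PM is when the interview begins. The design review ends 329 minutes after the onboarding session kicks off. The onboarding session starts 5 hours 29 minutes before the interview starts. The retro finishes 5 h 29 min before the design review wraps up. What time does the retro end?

9:19 AM

The onboarding session starts at 2:48 PM − 329 min = 9:19 AM.
The design review ends at 9:19 AM + 329 min = 2:48 PM.
The retro ends at 2:48 PM − 329 min = 9:19 AM.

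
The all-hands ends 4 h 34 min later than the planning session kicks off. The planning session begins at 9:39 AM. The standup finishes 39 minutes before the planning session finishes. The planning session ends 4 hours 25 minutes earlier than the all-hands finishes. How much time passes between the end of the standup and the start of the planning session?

0.5 hours

The all-hands ends at 9:39 AM + 274 min = 2:13 PM.
The planning session ends at 2:13 PM − 265 min = 9:48 AM.
The standup ends at 9:48 AM − 39 min = 9:09 AM.
From 9:09 AM to 9:39 AM is 0.5 hours.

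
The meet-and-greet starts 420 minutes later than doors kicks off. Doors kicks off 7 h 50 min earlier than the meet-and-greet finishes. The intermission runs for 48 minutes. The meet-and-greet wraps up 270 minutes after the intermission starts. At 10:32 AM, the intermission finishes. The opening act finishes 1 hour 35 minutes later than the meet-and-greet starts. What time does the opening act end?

The intermission starts at 10:32 AM − 48 min = 9:44 AM.
The meet-and-greet ends at 9:44 AM + 270 min = 2:14 PM.
Doors starts at 2:14 PM − 470 min = 6:24 AM.
The meet-and-greet starts at 6:24 AM + 420 min = 1:24 PM.
The opening act ends at 1:24 PM + 95 min = 2:59 PM.

2:59 PM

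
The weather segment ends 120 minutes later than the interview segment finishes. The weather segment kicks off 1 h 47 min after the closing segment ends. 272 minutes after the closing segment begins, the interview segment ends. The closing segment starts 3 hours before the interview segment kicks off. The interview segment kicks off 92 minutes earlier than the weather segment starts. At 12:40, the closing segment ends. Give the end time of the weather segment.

The weather segment starts at 12:40 + 107 min = 14:27.
The interview segment starts at 14:27 − 92 min = 12:55.
The closing segment starts at 12:55 − 180 min = 09:55.
The interview segment ends at 09:55 + 272 min = 14:27.
The weather segment ends at 14:27 + 120 min = 16:27.

16:27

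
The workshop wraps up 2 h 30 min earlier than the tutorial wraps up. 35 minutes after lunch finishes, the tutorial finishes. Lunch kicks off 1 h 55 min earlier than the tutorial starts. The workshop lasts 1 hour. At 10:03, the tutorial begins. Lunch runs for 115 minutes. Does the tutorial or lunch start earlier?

Lunch starts at 10:03 − 115 min = 08:08.
The tutorial starts at 10:03 and lunch starts at 08:08, so lunch is first.

lunch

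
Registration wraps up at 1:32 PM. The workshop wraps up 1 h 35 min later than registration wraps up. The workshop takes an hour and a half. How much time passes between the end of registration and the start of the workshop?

5 minutes

The workshop ends at 1:32 PM + 95 min = 3:07 PM.
The workshop starts at 3:07 PM − 90 min = 1:37 PM.
From 1:32 PM to 1:37 PM is 5 minutes.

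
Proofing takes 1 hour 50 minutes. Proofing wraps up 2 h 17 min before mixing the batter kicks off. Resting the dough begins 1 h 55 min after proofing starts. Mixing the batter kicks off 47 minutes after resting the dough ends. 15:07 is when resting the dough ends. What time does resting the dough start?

Mixing the batter starts at 15:07 + 47 min = 15:54.
Proofing ends at 15:54 − 137 min = 13:37.
Proofing starts at 13:37 − 110 min = 11:47.
Resting the dough starts at 11:47 + 115 min = 13:42.

13:42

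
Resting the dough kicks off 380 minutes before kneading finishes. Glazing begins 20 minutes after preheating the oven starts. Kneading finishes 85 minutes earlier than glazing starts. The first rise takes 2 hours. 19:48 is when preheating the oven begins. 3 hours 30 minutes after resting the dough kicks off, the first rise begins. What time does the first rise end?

17:53

Glazing starts at 19:48 + 20 min = 20:08.
Kneading ends at 20:08 − 85 min = 18:43.
Resting the dough starts at 18:43 − 380 min = 12:23.
The first rise starts at 12:23 + 210 min = 15:53.
The first rise ends at 15:53 + 120 min = 17:53.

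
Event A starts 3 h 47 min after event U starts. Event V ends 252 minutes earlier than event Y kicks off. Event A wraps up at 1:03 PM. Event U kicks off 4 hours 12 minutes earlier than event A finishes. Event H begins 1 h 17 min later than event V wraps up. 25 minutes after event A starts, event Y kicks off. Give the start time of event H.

Event U starts at 1:03 PM − 252 min = 8:51 AM.
Event A starts at 8:51 AM + 227 min = 12:38 PM.
Event Y starts at 12:38 PM + 25 min = 1:03 PM.
Event V ends at 1:03 PM − 252 min = 8:51 AM.
Event H starts at 8:51 AM + 77 min = 10:08 AM.

10:08 AM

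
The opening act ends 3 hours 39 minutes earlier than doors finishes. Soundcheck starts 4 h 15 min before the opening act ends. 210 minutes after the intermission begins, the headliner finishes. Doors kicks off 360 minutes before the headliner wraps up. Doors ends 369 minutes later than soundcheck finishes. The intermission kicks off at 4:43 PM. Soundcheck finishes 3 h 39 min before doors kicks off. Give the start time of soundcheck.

The headliner ends at 4:43 PM + 210 min = 8:13 PM.
Doors starts at 8:13 PM − 360 min = 2:13 PM.
Soundcheck ends at 2:13 PM − 219 min = 10:34 AM.
Doors ends at 10:34 AM + 369 min = 4:43 PM.
The opening act ends at 4:43 PM − 219 min = 1:04 PM.
Soundcheck starts at 1:04 PM − 255 min = 8:49 AM.

8:49 AM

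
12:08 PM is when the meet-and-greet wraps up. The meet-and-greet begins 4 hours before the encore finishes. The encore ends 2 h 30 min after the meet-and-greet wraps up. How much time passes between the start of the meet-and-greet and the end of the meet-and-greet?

The encore ends at 12:08 PM + 150 min = 2:38 PM.
The meet-and-greet starts at 2:38 PM − 240 min = 10:38 AM.
From 10:38 AM to 12:08 PM is 1.5 hours.

1.5 hours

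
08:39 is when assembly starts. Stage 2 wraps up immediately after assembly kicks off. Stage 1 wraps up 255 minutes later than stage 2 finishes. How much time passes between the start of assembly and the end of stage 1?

4 h 15 min

Stage 2 ends at 08:39.
Stage 1 ends at 08:39 + 255 min = 12:54.
From 08:39 to 12:54 is 4 h 15 min.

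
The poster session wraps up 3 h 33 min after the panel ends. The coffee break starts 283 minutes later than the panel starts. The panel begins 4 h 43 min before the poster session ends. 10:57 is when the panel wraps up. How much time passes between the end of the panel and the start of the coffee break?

3 hours 33 minutes

The poster session ends at 10:57 + 213 min = 14:30.
The panel starts at 14:30 − 283 min = 09:47.
The coffee break starts at 09:47 + 283 min = 14:30.
From 10:57 to 14:30 is 3 hours 33 minutes.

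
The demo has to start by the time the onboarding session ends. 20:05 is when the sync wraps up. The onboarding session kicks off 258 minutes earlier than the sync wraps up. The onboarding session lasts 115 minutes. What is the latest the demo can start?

The onboarding session starts at 20:05 − 258 min = 15:47.
The onboarding session ends at 15:47 + 115 min = 17:42.
The demo is bounded by the onboarding session, so the latest it can start is 17:42.

17:42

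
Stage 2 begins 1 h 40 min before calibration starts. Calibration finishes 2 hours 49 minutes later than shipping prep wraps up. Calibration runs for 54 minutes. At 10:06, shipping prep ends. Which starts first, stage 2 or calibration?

Calibration ends at 10:06 + 169 min = 12:55.
Calibration starts at 12:55 − 54 min = 12:01.
Stage 2 starts at 12:01 − 100 min = 10:21.
Stage 2 starts at 10:21 and calibration starts at 12:01, so stage 2 is first.

stage 2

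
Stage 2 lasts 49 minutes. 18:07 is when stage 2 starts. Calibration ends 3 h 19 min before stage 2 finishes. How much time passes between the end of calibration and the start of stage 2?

150 minutes

Stage 2 ends at 18:07 + 49 min = 18:56.
Calibration ends at 18:56 − 199 min = 15:37.
From 15:37 to 18:07 is 150 minutes.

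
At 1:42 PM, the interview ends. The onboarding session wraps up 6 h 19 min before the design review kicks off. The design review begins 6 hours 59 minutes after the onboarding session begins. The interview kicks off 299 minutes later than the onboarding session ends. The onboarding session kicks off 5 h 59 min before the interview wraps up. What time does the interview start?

The onboarding session starts at 1:42 PM − 359 min = 7:43 AM.
The design review starts at 7:43 AM + 419 min = 2:42 PM.
The onboarding session ends at 2:42 PM − 379 min = 8:23 AM.
The interview starts at 8:23 AM + 299 min = 1:22 PM.

1:22 PM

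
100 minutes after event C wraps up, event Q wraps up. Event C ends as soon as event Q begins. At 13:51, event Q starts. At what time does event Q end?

15:31

Event C ends at 13:51.
Event Q ends at 13:51 + 100 min = 15:31.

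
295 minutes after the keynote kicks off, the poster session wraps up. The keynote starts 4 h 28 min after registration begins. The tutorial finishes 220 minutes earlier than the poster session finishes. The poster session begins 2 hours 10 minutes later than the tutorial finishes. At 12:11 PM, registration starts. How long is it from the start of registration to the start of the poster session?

The keynote starts at 12:11 PM + 268 min = 4:39 PM.
The poster session ends at 4:39 PM + 295 min = 9:34 PM.
The tutorial ends at 9:34 PM − 220 min = 5:54 PM.
The poster session starts at 5:54 PM + 130 min = 8:04 PM.
From 12:11 PM to 8:04 PM is 473 minutes.

473 minutes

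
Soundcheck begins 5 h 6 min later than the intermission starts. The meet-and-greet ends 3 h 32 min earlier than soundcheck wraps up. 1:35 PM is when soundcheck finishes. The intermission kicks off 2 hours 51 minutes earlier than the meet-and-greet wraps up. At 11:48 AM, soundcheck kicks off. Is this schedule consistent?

No

The meet-and-greet ends at 1:35 PM − 212 min = 10:03 AM.
The intermission starts at 10:03 AM − 171 min = 7:12 AM.
Soundcheck starts at 7:12 AM + 306 min = 12:18 PM.
But soundcheck is also said to start at 11:48 AM — a 30-minute conflict.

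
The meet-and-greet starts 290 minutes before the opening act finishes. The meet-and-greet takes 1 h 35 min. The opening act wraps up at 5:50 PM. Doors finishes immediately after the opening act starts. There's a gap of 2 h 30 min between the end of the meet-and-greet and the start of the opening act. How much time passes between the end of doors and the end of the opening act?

The meet-and-greet starts at 5:50 PM − 290 min = 1:00 PM.
The meet-and-greet ends at 1:00 PM + 95 min = 2:35 PM.
The opening act starts at 2:35 PM + 150 min = 5:05 PM.
So doors ends at 5:05 PM.
From 5:05 PM to 5:50 PM is 45 minutes.

45 minutes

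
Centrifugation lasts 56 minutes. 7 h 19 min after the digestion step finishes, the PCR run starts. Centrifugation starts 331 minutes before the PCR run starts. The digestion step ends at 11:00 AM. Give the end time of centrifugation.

1:44 PM

The PCR run starts at 11:00 AM + 439 min = 6:19 PM.
Centrifugation starts at 6:19 PM − 331 min = 12:48 PM.
Centrifugation ends at 12:48 PM + 56 min = 1:44 PM.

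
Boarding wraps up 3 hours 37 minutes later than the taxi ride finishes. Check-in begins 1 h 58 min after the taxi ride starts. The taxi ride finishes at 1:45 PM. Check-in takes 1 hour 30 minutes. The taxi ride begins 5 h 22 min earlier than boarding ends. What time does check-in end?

Boarding ends at 1:45 PM + 217 min = 5:22 PM.
The taxi ride starts at 5:22 PM − 322 min = 12:00 PM.
Check-in starts at 12:00 PM + 118 min = 1:58 PM.
Check-in ends at 1:58 PM + 90 min = 3:28 PM.

3:28 PM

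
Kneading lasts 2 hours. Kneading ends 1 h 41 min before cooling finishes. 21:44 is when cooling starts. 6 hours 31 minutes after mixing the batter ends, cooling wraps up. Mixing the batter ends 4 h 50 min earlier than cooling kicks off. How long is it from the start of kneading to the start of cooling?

120 minutes

Mixing the batter ends at 21:44 − 290 min = 16:54.
Cooling ends at 16:54 + 391 min = 23:25.
Kneading ends at 23:25 − 101 min = 21:44.
Kneading starts at 21:44 − 120 min = 19:44.
From 19:44 to 21:44 is 120 minutes.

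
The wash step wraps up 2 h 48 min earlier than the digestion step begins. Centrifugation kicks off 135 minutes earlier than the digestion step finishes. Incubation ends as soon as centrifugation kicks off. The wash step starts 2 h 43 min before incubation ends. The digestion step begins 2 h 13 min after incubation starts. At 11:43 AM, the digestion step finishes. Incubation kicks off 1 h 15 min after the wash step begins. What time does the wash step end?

Centrifugation starts at 11:43 AM − 135 min = 9:28 AM.
So incubation ends at 9:28 AM.
The wash step starts at 9:28 AM − 163 min = 6:45 AM.
Incubation starts at 6:45 AM + 75 min = 8:00 AM.
The digestion step starts at 8:00 AM + 133 min = 10:13 AM.
The wash step ends at 10:13 AM − 168 min = 7:25 AM.

7:25 AM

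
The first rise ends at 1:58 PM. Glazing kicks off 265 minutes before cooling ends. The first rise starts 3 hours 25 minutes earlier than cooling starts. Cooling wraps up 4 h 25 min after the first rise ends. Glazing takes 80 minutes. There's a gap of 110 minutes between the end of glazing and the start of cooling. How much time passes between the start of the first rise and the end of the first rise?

Cooling ends at 1:58 PM + 265 min = 6:23 PM.
Glazing starts at 6:23 PM − 265 min = 1:58 PM.
Glazing ends at 1:58 PM + 80 min = 3:18 PM.
Cooling starts at 3:18 PM + 110 min = 5:08 PM.
The first rise starts at 5:08 PM − 205 min = 1:43 PM.
From 1:43 PM to 1:58 PM is 15 minutes.

15 minutes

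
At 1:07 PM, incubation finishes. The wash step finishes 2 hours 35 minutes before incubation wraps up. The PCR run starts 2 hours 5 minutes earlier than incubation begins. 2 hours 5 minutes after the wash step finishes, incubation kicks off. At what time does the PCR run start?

The wash step ends at 1:07 PM − 155 min = 10:32 AM.
Incubation starts at 10:32 AM + 125 min = 12:37 PM.
The PCR run starts at 12:37 PM − 125 min = 10:32 AM.

10:32 AM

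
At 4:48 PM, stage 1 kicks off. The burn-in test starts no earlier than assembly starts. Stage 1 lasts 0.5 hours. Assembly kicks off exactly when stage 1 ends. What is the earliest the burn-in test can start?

5:18 PM

Stage 1 ends at 4:48 PM + 30 min = 5:18 PM.
So assembly starts at 5:18 PM.
The burn-in test is bounded by assembly, so the earliest it can start is 5:18 PM.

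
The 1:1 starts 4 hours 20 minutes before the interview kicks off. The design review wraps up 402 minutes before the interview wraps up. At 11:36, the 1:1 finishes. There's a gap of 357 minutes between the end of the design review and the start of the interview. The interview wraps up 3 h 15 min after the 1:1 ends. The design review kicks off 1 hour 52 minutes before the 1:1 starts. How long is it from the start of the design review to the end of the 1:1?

3 h 42 min

The interview ends at 11:36 + 195 min = 14:51.
The design review ends at 14:51 − 402 min = 08:09.
The interview starts at 08:09 + 357 min = 14:06.
The 1:1 starts at 14:06 − 260 min = 09:46.
The design review starts at 09:46 − 112 min = 07:54.
From 07:54 to 11:36 is 3 h 42 min.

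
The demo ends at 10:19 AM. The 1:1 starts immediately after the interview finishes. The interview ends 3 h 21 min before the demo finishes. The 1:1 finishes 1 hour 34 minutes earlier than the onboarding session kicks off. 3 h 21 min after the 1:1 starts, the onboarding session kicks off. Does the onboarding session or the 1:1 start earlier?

the 1:1

The interview ends at 10:19 AM − 201 min = 6:58 AM.
So the 1:1 starts at 6:58 AM.
The onboarding session starts at 6:58 AM + 201 min = 10:19 AM.
The onboarding session starts at 10:19 AM and the 1:1 starts at 6:58 AM, so the 1:1 is first.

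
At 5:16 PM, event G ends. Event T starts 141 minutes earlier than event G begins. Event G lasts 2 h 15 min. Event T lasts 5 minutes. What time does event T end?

12:45 PM

Event G starts at 5:16 PM − 135 min = 3:01 PM.
Event T starts at 3:01 PM − 141 min = 12:40 PM.
Event T ends at 12:40 PM + 5 min = 12:45 PM.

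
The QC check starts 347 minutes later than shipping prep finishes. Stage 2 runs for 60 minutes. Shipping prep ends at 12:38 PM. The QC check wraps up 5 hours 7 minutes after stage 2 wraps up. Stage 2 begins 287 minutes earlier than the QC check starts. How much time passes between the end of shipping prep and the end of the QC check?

7 h 7 min

The QC check starts at 12:38 PM + 347 min = 6:25 PM.
Stage 2 starts at 6:25 PM − 287 min = 1:38 PM.
Stage 2 ends at 1:38 PM + 60 min = 2:38 PM.
The QC check ends at 2:38 PM + 307 min = 7:45 PM.
From 12:38 PM to 7:45 PM is 7 h 7 min.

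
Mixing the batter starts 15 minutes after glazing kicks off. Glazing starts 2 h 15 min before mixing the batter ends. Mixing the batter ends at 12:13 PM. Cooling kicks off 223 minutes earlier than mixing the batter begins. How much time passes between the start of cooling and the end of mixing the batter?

343 minutes

Glazing starts at 12:13 PM − 135 min = 9:58 AM.
Mixing the batter starts at 9:58 AM + 15 min = 10:13 AM.
Cooling starts at 10:13 AM − 223 min = 6:30 AM.
From 6:30 AM to 12:13 PM is 343 minutes.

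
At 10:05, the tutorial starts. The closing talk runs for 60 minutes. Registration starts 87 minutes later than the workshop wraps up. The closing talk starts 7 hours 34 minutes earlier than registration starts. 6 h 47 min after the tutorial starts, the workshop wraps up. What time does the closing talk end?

The workshop ends at 10:05 + 407 min = 16:52.
Registration starts at 16:52 + 87 min = 18:19.
The closing talk starts at 18:19 − 454 min = 10:45.
The closing talk ends at 10:45 + 60 min = 11:45.

11:45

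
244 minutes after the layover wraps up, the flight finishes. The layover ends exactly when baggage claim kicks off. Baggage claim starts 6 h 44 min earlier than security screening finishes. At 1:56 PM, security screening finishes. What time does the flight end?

Baggage claim starts at 1:56 PM − 404 min = 7:12 AM.
So the layover ends at 7:12 AM.
The flight ends at 7:12 AM + 244 min = 11:16 AM.

11:16 AM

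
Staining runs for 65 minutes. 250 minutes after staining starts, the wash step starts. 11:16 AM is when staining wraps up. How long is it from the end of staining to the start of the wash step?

3 hours 5 minutes

Staining starts at 11:16 AM − 65 min = 10:11 AM.
The wash step starts at 10:11 AM + 250 min = 2:21 PM.
From 11:16 AM to 2:21 PM is 3 hours 5 minutes.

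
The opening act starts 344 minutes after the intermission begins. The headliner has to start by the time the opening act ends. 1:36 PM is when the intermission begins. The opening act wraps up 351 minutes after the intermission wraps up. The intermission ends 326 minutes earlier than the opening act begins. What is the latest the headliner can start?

The opening act starts at 1:36 PM + 344 min = 7:20 PM.
The intermission ends at 7:20 PM − 326 min = 1:54 PM.
The opening act ends at 1:54 PM + 351 min = 7:45 PM.
The headliner is bounded by the opening act, so the latest it can start is 7:45 PM.

7:45 PM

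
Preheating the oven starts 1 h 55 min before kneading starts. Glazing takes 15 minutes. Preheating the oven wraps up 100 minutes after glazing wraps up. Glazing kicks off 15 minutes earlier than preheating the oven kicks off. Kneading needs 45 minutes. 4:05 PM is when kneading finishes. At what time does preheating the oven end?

Kneading starts at 4:05 PM − 45 min = 3:20 PM.
Preheating the oven starts at 3:20 PM − 115 min = 1:25 PM.
Glazing starts at 1:25 PM − 15 min = 1:10 PM.
Glazing ends at 1:10 PM + 15 min = 1:25 PM.
Preheating the oven ends at 1:25 PM + 100 min = 3:05 PM.

3:05 PM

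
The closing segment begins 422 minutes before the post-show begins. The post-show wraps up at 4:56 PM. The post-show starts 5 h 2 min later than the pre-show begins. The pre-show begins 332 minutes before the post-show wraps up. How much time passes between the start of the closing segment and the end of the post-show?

7 h 32 min

The pre-show starts at 4:56 PM − 332 min = 11:24 AM.
The post-show starts at 11:24 AM + 302 min = 4:26 PM.
The closing segment starts at 4:26 PM − 422 min = 9:24 AM.
From 9:24 AM to 4:56 PM is 7 h 32 min.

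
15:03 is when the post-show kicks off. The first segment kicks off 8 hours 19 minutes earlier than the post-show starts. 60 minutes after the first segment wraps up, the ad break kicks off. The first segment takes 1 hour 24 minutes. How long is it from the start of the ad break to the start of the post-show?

5 hours 55 minutes

The first segment starts at 15:03 − 499 min = 06:44.
The first segment ends at 06:44 + 84 min = 08:08.
The ad break starts at 08:08 + 60 min = 09:08.
From 09:08 to 15:03 is 5 hours 55 minutes.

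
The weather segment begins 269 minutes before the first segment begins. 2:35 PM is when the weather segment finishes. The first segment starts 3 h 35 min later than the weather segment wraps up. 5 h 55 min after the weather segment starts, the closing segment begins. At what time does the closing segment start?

7:36 PM

The first segment starts at 2:35 PM + 215 min = 6:10 PM.
The weather segment starts at 6:10 PM − 269 min = 1:41 PM.
The closing segment starts at 1:41 PM + 355 min = 7:36 PM.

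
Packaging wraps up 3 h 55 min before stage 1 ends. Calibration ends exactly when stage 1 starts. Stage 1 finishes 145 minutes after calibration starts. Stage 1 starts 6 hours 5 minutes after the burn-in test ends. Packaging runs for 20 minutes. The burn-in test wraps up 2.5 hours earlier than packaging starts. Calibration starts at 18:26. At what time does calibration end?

20:11

Stage 1 ends at 18:26 + 145 min = 20:51.
Packaging ends at 20:51 − 235 min = 16:56.
Packaging starts at 16:56 − 20 min = 16:36.
The burn-in test ends at 16:36 − 150 min = 14:06.
Stage 1 starts at 14:06 + 365 min = 20:11.
So calibration ends at 20:11.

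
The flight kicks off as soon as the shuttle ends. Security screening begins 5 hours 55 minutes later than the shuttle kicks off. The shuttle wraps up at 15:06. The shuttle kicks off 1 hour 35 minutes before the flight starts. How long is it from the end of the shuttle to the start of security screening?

The flight starts at 15:06.
The shuttle starts at 15:06 − 95 min = 13:31.
Security screening starts at 13:31 + 355 min = 19:26.
From 15:06 to 19:26 is 260 minutes.

260 minutes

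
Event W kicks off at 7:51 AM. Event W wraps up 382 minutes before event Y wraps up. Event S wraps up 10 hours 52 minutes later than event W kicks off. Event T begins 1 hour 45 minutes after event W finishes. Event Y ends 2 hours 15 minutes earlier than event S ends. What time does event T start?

11:51 AM

Event S ends at 7:51 AM + 652 min = 6:43 PM.
Event Y ends at 6:43 PM − 135 min = 4:28 PM.
Event W ends at 4:28 PM − 382 min = 10:06 AM.
Event T starts at 10:06 AM + 105 min = 11:51 AM.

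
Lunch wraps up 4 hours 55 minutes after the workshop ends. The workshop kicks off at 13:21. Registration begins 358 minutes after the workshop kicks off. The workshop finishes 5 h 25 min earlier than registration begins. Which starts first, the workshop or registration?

the workshop

Registration starts at 13:21 + 358 min = 19:19.
The workshop starts at 13:21 and registration starts at 19:19, so the workshop is first.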